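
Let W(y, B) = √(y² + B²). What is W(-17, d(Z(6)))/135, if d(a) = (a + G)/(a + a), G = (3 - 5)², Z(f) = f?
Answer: √10429/810 ≈ 0.12608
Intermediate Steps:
G = 4 (G = (-2)² = 4)
d(a) = (4 + a)/(2*a) (d(a) = (a + 4)/(a + a) = (4 + a)/((2*a)) = (4 + a)*(1/(2*a)) = (4 + a)/(2*a))
W(y, B) = √(B² + y²)
W(-17, d(Z(6)))/135 = √(((½)*(4 + 6)/6)² + (-17)²)/135 = √(((½)*(⅙)*10)² + 289)*(1/135) = √((⅚)² + 289)*(1/135) = √(25/36 + 289)*(1/135) = √(10429/36)*(1/135) = (√10429/6)*(1/135) = √10429/810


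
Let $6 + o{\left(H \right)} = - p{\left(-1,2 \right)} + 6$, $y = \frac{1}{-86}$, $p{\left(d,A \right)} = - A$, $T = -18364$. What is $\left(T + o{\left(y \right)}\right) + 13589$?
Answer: $-4773$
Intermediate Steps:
$y = - \frac{1}{86} \approx -0.011628$
$o{\left(H \right)} = 2$ ($o{\left(H \right)} = -6 + \left(- \left(-1\right) 2 + 6\right) = -6 + \left(\left(-1\right) \left(-2\right) + 6\right) = -6 + \left(2 + 6\right) = -6 + 8 = 2$)
$\left(T + o{\left(y \right)}\right) + 13589 = \left(-18364 + 2\right) + 13589 = -18362 + 13589 = -4773$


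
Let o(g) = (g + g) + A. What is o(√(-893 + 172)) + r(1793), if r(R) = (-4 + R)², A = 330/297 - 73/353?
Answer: 10168058090/3177 + 2*I*√721 ≈ 3.2005e+6 + 53.703*I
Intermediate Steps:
A = 2873/3177 (A = 330*(1/297) - 73*1/353 = 10/9 - 73/353 = 2873/3177 ≈ 0.90431)
o(g) = 2873/3177 + 2*g (o(g) = (g + g) + 2873/3177 = 2*g + 2873/3177 = 2873/3177 + 2*g)
o(√(-893 + 172)) + r(1793) = (2873/3177 + 2*√(-893 + 172)) + (-4 + 1793)² = (2873/3177 + 2*√(-721)) + 1789² = (2873/3177 + 2*(I*√721)) + 3200521 = (2873/3177 + 2*I*√721) + 3200521 = 10168058090/3177 + 2*I*√721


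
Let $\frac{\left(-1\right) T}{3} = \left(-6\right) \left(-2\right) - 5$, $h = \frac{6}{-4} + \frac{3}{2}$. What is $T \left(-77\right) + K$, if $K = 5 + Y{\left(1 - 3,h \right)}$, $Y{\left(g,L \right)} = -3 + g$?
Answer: $1617$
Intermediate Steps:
$h = 0$ ($h = 6 \left(- \frac{1}{4}\right) + 3 \cdot \frac{1}{2} = - \frac{3}{2} + \frac{3}{2} = 0$)
$K = 0$ ($K = 5 + \left(-3 + \left(1 - 3\right)\right) = 5 - 5 = 0$)
$T = -21$ ($T = - 3 \left(\left(-6\right) \left(-2\right) - 5\right) = - 3 \left(12 - 5\right) = \left(-3\right) 7 = -21$)
$T \left(-77\right) + K = \left(-21\right) \left(-77\right) + 0 = 1617 + 0 = 1617$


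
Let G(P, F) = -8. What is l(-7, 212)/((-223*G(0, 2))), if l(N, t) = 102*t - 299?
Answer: 21325/1784 ≈ 11.953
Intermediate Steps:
l(N, t) = -299 + 102*t
l(-7, 212)/((-223*G(0, 2))) = (-299 + 102*212)/((-223*(-8))) = (-299 + 21624)/1784 = 21325*(1/1784) = 21325/1784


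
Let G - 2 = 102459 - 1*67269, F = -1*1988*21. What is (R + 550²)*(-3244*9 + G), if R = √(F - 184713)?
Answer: 1813790000 + 5996*I*√226461 ≈ 1.8138e+9 + 2.8534e+6*I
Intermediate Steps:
F = -41748 (F = -1988*21 = -41748)
G = 35192 (G = 2 + (102459 - 1*67269) = 2 + (102459 - 67269) = 2 + 35190 = 35192)
R = I*√226461 (R = √(-41748 - 184713) = √(-226461) = I*√226461 ≈ 475.88*I)
(R + 550²)*(-3244*9 + G) = (I*√226461 + 550²)*(-3244*9 + 35192) = (I*√226461 + 302500)*(-29196 + 35192) = (302500 + I*√226461)*5996 = 1813790000 + 5996*I*√226461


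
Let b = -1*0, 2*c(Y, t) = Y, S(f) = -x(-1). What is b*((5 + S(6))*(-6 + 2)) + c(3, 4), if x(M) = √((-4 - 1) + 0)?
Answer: 3/2 ≈ 1.5000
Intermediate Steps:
x(M) = I*√5 (x(M) = √(-5 + 0) = √(-5) = I*√5)
S(f) = -I*√5
c(Y, t) = Y/2
b = 0
b*((5 + S(6))*(-6 + 2)) + c(3, 4) = 0*((5 - I*√5)*(-6 + 2)) + (½)*3 = 0*((5 - I*√5)*(-4)) + 3/2 = 0*(-20 + 4*I*√5) + 3/2 = 0 + 3/2 = 3/2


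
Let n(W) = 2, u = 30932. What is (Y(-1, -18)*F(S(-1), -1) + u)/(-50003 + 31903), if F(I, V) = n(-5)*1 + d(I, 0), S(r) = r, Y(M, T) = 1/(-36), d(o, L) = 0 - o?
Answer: -371183/217200 ≈ -1.7089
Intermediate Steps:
d(o, L) = -o
Y(M, T) = -1/36
F(I, V) = 2 - I (F(I, V) = 2*1 - I = 2 - I)
(Y(-1, -18)*F(S(-1), -1) + u)/(-50003 + 31903) = (-(2 - 1*(-1))/36 + 30932)/(-50003 + 31903) = (-(2 + 1)/36 + 30932)/(-18100) = (-1/36*3 + 30932)*(-1/18100) = (-1/12 + 30932)*(-1/18100) = (371183/12)*(-1/18100) = -371183/217200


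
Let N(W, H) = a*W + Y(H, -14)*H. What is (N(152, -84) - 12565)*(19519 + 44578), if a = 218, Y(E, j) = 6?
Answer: 1286234499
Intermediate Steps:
N(W, H) = 6*H + 218*W (N(W, H) = 218*W + 6*H = 6*H + 218*W)
(N(152, -84) - 12565)*(19519 + 44578) = ((6*(-84) + 218*152) - 12565)*(19519 + 44578) = ((-504 + 33136) - 12565)*64097 = (32632 - 12565)*64097 = 20067*64097 = 1286234499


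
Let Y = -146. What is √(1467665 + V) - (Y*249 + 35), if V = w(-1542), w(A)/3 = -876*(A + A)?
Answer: 36319 + √9572417 ≈ 39413.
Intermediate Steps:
w(A) = -5256*A (w(A) = 3*(-876*(A + A)) = 3*(-1752*A) = -5256*A)
V = 8104752 (V = -5256*(-1542) = 8104752)
√(1467665 + V) - (Y*249 + 35) = √(1467665 + 8104752) - (-146*249 + 35) = √9572417 - (-36354 + 35) = √9572417 - 1*(-36319) = √9572417 + 36319 = 36319 + √9572417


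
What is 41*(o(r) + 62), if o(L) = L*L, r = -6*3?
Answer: 15826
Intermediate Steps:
r = -18
o(L) = L²
41*(o(r) + 62) = 41*((-18)² + 62) = 41*(324 + 62) = 41*386 = 15826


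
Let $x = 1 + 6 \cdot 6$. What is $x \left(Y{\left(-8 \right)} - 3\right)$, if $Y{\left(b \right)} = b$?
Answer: $-407$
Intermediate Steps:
$x = 37$ ($x = 1 + 36 = 37$)
$x \left(Y{\left(-8 \right)} - 3\right) = 37 \left(-8 - 3\right) = 37 \left(-11\right) = -407$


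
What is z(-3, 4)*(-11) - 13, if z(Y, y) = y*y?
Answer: -189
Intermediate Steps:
z(Y, y) = y²
z(-3, 4)*(-11) - 13 = 4²*(-11) - 13 = 16*(-11) - 13 = -176 - 13 = -189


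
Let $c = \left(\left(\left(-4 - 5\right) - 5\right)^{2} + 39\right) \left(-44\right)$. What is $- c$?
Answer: $10340$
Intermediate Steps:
$c = -10340$ ($c = \left(\left(-9 - 5\right)^{2} + 39\right) \left(-44\right) = \left(\left(-14\right)^{2} + 39\right) \left(-44\right) = \left(196 + 39\right) \left(-44\right) = 235 \left(-44\right) = -10340$)
$- c = \left(-1\right) \left(-10340\right) = 10340$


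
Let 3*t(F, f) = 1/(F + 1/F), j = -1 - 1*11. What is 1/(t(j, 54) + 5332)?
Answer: 145/773136 ≈ 0.00018755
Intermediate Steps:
j = -12 (j = -1 - 11 = -12)
t(F, f) = 1/(3*(F + 1/F))
1/(t(j, 54) + 5332) = 1/((1/3)*(-12)/(1 + (-12)**2) + 5332) = 1/((1/3)*(-12)/(1 + 144) + 5332) = 1/((1/3)*(-12)/145 + 5332) = 1/((1/3)*(-12)*(1/145) + 5332) = 1/(-4/145 + 5332) = 1/(773136/145) = 145/773136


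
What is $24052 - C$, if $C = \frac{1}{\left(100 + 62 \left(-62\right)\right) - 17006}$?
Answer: $\frac{499079001}{20750} \approx 24052.0$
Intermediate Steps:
$C = - \frac{1}{20750}$ ($C = \frac{1}{\left(100 - 3844\right) - 17006} = \frac{1}{-3744 - 17006} = \frac{1}{-20750} = - \frac{1}{20750} \approx -4.8193 \cdot 10^{-5}$)
$24052 - C = 24052 - - \frac{1}{20750} = 24052 + \frac{1}{20750} = \frac{499079001}{20750}$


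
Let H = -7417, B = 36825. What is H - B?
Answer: -44242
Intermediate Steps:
H - B = -7417 - 1*36825 = -7417 - 36825 = -44242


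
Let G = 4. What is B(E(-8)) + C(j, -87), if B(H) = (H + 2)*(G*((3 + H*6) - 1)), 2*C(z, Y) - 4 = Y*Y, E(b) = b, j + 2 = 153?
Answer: 9781/2 ≈ 4890.5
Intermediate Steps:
j = 151 (j = -2 + 153 = 151)
C(z, Y) = 2 + Y²/2 (C(z, Y) = 2 + (Y*Y)/2 = 2 + Y²/2)
B(H) = (2 + H)*(8 + 24*H) (B(H) = (H + 2)*(4*((3 + H*6) - 1)) = (2 + H)*(4*((3 + 6*H) - 1)) = (2 + H)*(4*(2 + 6*H)) = (2 + H)*(8 + 24*H))
B(E(-8)) + C(j, -87) = (16 + 24*(-8)² + 56*(-8)) + (2 + (½)*(-87)²) = (16 + 24*64 - 448) + (2 + (½)*7569) = (16 + 1536 - 448) + (2 + 7569/2) = 1104 + 7573/2 = 9781/2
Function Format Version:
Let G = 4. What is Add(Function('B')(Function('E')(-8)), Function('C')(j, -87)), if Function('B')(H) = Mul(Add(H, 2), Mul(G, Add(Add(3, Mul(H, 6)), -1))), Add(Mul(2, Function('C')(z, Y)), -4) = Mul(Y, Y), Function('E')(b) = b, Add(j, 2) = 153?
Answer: Rational(9781, 2) ≈ 4890.5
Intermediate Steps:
j = 151 (j = Add(-2, 153) = 151)
Function('C')(z, Y) = Add(2, Mul(Rational(1, 2), Pow(Y, 2))) (Function('C')(z, Y) = Add(2, Mul(Rational(1, 2), Mul(Y, Y))) = Add(2, Mul(Rational(1, 2), Pow(Y, 2))))
Function('B')(H) = Mul(Add(2, H), Add(8, Mul(24, H))) (Function('B')(H) = Mul(Add(H, 2), Mul(4, Add(Add(3, Mul(H, 6)), -1))) = Mul(Add(2, H), Mul(4, Add(Add(3, Mul(6, H)), -1))) = Mul(Add(2, H), Mul(4, Add(2, Mul(6, H)))) = Mul(Add(2, H), Add(8, Mul(24, H))))
Add(Function('B')(Function('E')(-8)), Function('C')(j, -87)) = Add(Add(16, Mul(24, Pow(-8, 2)), Mul(56, -8)), Add(2, Mul(Rational(1, 2), Pow(-87, 2)))) = Add(Add(16, Mul(24, 64), -448), Add(2, Mul(Rational(1, 2), 7569))) = Add(Add(16, 1536, -448), Add(2, Rational(7569, 2))) = Add(1104, Rational(7573, 2)) = Rational(9781, 2)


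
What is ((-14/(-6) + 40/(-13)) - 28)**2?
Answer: 1256641/1521 ≈ 826.19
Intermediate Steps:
((-14/(-6) + 40/(-13)) - 28)**2 = ((-14*(-1/6) + 40*(-1/13)) - 28)**2 = ((7/3 - 40/13) - 28)**2 = (-29/39 - 28)**2 = (-1121/39)**2 = 1256641/1521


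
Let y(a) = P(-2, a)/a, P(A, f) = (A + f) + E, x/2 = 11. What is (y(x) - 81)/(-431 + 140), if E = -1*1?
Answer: 1763/6402 ≈ 0.27538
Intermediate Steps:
x = 22 (x = 2*11 = 22)
E = -1
P(A, f) = -1 + A + f (P(A, f) = (A + f) - 1 = -1 + A + f)
y(a) = (-3 + a)/a (y(a) = (-1 - 2 + a)/a = (-3 + a)/a)
(y(x) - 81)/(-431 + 140) = ((-3 + 22)/22 - 81)/(-431 + 140) = ((1/22)*19 - 81)/(-291) = (19/22 - 81)*(-1/291) = -1763/22*(-1/291) = 1763/6402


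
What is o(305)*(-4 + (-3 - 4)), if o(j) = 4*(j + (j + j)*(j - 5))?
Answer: -8065420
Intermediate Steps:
o(j) = 4*j + 8*j*(-5 + j) (o(j) = 4*(j + (2*j)*(-5 + j)) = 4*(j + 2*j*(-5 + j)) = 4*j + 8*j*(-5 + j))
o(305)*(-4 + (-3 - 4)) = (4*305*(-9 + 2*305))*(-4 + (-3 - 4)) = (4*305*(-9 + 610))*(-4 - 7) = (4*305*601)*(-11) = 733220*(-11) = -8065420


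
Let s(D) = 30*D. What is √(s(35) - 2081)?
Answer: I*√1031 ≈ 32.109*I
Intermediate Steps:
√(s(35) - 2081) = √(30*35 - 2081) = √(1050 - 2081) = √(-1031) = I*√1031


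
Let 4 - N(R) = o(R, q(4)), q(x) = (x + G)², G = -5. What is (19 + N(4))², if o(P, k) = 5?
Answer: 324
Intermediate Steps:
q(x) = (-5 + x)² (q(x) = (x - 5)² = (-5 + x)²)
N(R) = -1 (N(R) = 4 - 1*5 = 4 - 5 = -1)
(19 + N(4))² = (19 - 1)² = 18² = 324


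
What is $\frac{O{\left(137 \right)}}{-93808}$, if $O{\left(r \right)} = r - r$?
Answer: $0$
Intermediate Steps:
$O{\left(r \right)} = 0$
$\frac{O{\left(137 \right)}}{-93808} = \frac{0}{-93808} = 0 \left(- \frac{1}{93808}\right) = 0$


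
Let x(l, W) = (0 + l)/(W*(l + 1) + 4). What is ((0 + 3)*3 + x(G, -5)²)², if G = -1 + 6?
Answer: 37319881/456976 ≈ 81.667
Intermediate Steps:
G = 5
x(l, W) = l/(4 + W*(1 + l)) (x(l, W) = l/(W*(1 + l) + 4) = l/(4 + W*(1 + l)))
((0 + 3)*3 + x(G, -5)²)² = ((0 + 3)*3 + (5/(4 - 5 - 5*5))²)² = (3*3 + (5/(4 - 5 - 25))²)² = (9 + (5/(-26))²)² = (9 + (5*(-1/26))²)² = (9 + (-5/26)²)² = (9 + 25/676)² = (6109/676)² = 37319881/456976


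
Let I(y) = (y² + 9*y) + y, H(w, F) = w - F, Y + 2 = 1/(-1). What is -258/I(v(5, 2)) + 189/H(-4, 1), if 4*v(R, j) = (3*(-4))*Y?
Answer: -11203/285 ≈ -39.309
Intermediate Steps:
Y = -3 (Y = -2 + 1/(-1) = -2 - 1 = -3)
v(R, j) = 9 (v(R, j) = ((3*(-4))*(-3))/4 = (-12*(-3))/4 = (¼)*36 = 9)
I(y) = y² + 10*y
-258/I(v(5, 2)) + 189/H(-4, 1) = -258*1/(9*(10 + 9)) + 189/(-4 - 1*1) = -258/(9*19) + 189/(-4 - 1) = -258/171 + 189/(-5) = -258*1/171 + 189*(-⅕) = -86/57 - 189/5 = -11203/285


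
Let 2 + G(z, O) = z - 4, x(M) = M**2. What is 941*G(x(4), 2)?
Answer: 9410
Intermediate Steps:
G(z, O) = -6 + z (G(z, O) = -2 + (z - 4) = -2 + (-4 + z) = -6 + z)
941*G(x(4), 2) = 941*(-6 + 4**2) = 941*(-6 + 16) = 941*10 = 9410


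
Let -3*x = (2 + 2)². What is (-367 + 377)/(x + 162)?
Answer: 3/47 ≈ 0.063830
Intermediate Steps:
x = -16/3 (x = -(2 + 2)²/3 = -⅓*4² = -⅓*16 = -16/3 ≈ -5.3333)
(-367 + 377)/(x + 162) = (-367 + 377)/(-16/3 + 162) = 10/(470/3) = 10*(3/470) = 3/47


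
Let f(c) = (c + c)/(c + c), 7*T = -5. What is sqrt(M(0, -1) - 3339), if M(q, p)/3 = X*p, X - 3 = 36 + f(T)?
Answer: I*sqrt(3459) ≈ 58.813*I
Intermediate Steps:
T = -5/7 (T = (1/7)*(-5) = -5/7 ≈ -0.71429)
f(c) = 1 (f(c) = (2*c)/((2*c)) = (2*c)*(1/(2*c)) = 1)
X = 40 (X = 3 + (36 + 1) = 3 + 37 = 40)
M(q, p) = 120*p (M(q, p) = 3*(40*p) = 120*p)
sqrt(M(0, -1) - 3339) = sqrt(120*(-1) - 3339) = sqrt(-120 - 3339) = sqrt(-3459) = I*sqrt(3459)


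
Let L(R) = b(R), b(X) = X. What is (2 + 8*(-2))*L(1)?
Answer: -14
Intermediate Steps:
L(R) = R
(2 + 8*(-2))*L(1) = (2 + 8*(-2))*1 = (2 - 16)*1 = -14*1 = -14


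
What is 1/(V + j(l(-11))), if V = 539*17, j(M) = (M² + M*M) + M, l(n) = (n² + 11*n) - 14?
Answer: 1/9541 ≈ 0.00010481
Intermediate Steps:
l(n) = -14 + n² + 11*n
j(M) = M + 2*M² (j(M) = (M² + M²) + M = 2*M² + M = M + 2*M²)
V = 9163
1/(V + j(l(-11))) = 1/(9163 + (-14 + (-11)² + 11*(-11))*(1 + 2*(-14 + (-11)² + 11*(-11)))) = 1/(9163 + (-14 + 121 - 121)*(1 + 2*(-14 + 121 - 121))) = 1/(9163 - 14*(1 + 2*(-14))) = 1/(9163 - 14*(1 - 28)) = 1/(9163 - 14*(-27)) = 1/(9163 + 378) = 1/9541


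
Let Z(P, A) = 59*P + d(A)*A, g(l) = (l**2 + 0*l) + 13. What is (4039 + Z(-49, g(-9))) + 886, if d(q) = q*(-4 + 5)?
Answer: 10870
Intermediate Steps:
d(q) = q (d(q) = q*1 = q)
g(l) = 13 + l**2 (g(l) = (l**2 + 0) + 13 = l**2 + 13 = 13 + l**2)
Z(P, A) = A**2 + 59*P (Z(P, A) = 59*P + A*A = 59*P + A**2 = A**2 + 59*P)
(4039 + Z(-49, g(-9))) + 886 = (4039 + ((13 + (-9)**2)**2 + 59*(-49))) + 886 = (4039 + ((13 + 81)**2 - 2891)) + 886 = (4039 + (94**2 - 2891)) + 886 = (4039 + (8836 - 2891)) + 886 = (4039 + 5945) + 886 = 9984 + 886 = 10870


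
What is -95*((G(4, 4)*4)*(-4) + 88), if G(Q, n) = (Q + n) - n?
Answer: -2280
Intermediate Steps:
G(Q, n) = Q
-95*((G(4, 4)*4)*(-4) + 88) = -95*((4*4)*(-4) + 88) = -95*(16*(-4) + 88) = -95*(-64 + 88) = -95*24 = -2280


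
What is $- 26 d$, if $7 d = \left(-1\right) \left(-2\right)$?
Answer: $- \frac{52}{7} \approx -7.4286$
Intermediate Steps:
$d = \frac{2}{7}$ ($d = \frac{\left(-1\right) \left(-2\right)}{7} = \frac{1}{7} \cdot 2 = \frac{2}{7} \approx 0.28571$)
$- 26 d = \left(-26\right) \frac{2}{7} = - \frac{52}{7}$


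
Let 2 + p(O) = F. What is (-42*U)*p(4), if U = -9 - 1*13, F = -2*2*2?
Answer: -9240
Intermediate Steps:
F = -8 (F = -4*2 = -8)
p(O) = -10 (p(O) = -2 - 8 = -10)
U = -22 (U = -9 - 13 = -22)
(-42*U)*p(4) = -42*(-22)*(-10) = 924*(-10) = -9240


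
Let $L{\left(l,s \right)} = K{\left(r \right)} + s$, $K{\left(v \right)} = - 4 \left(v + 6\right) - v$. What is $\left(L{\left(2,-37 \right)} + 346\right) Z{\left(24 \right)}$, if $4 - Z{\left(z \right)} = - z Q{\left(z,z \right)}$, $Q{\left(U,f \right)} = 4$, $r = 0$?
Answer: $28500$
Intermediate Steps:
$K{\left(v \right)} = -24 - 5 v$ ($K{\left(v \right)} = - 4 \left(6 + v\right) - v = \left(-24 - 4 v\right) - v = -24 - 5 v$)
$Z{\left(z \right)} = 4 + 4 z$ ($Z{\left(z \right)} = 4 - - z 4 = 4 - - 4 z = 4 + 4 z$)
$L{\left(l,s \right)} = -24 + s$ ($L{\left(l,s \right)} = \left(-24 - 0\right) + s = \left(-24 + 0\right) + s = -24 + s$)
$\left(L{\left(2,-37 \right)} + 346\right) Z{\left(24 \right)} = \left(\left(-24 - 37\right) + 346\right) \left(4 + 4 \cdot 24\right) = \left(-61 + 346\right) \left(4 + 96\right) = 285 \cdot 100 = 28500$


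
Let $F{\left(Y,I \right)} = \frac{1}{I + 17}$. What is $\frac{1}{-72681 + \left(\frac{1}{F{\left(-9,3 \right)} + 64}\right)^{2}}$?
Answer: $- \frac{1640961}{119266686041} \approx -1.3759 \cdot 10^{-5}$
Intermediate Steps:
$F{\left(Y,I \right)} = \frac{1}{17 + I}$
$\frac{1}{-72681 + \left(\frac{1}{F{\left(-9,3 \right)} + 64}\right)^{2}} = \frac{1}{-72681 + \left(\frac{1}{\frac{1}{17 + 3} + 64}\right)^{2}} = \frac{1}{-72681 + \left(\frac{1}{\frac{1}{20} + 64}\right)^{2}} = \frac{1}{-72681 + \left(\frac{1}{\frac{1281}{20}}\right)^{2}} = \frac{1}{-72681 + \left(\frac{20}{1281}\right)^{2}} = \frac{1}{-72681 + \frac{400}{1640961}} = \frac{1}{- \frac{119266686041}{1640961}} = - \frac{1640961}{119266686041}$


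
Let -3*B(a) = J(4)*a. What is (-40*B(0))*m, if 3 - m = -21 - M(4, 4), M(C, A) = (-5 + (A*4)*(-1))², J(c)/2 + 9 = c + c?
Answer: 0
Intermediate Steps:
J(c) = -18 + 4*c (J(c) = -18 + 2*(c + c) = -18 + 2*(2*c) = -18 + 4*c)
M(C, A) = (-5 - 4*A)² (M(C, A) = (-5 + (4*A)*(-1))² = (-5 - 4*A)²)
m = 465 (m = 3 - (-21 - (5 + 4*4)²) = 3 - (-21 - (5 + 16)²) = 3 - (-21 - 1*21²) = 3 - (-21 - 1*441) = 3 - (-21 - 441) = 3 - 1*(-462) = 3 + 462 = 465)
B(a) = 2*a/3 (B(a) = -(-18 + 4*4)*a/3 = -(-18 + 16)*a/3 = -(-2)*a/3 = 2*a/3)
(-40*B(0))*m = -80*0/3*465 = -40*0*465 = 0*465 = 0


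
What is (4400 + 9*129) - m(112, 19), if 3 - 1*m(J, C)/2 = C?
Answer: 5593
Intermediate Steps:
m(J, C) = 6 - 2*C
(4400 + 9*129) - m(112, 19) = (4400 + 9*129) - (6 - 2*19) = (4400 + 1161) - (6 - 38) = 5561 - 1*(-32) = 5561 + 32 = 5593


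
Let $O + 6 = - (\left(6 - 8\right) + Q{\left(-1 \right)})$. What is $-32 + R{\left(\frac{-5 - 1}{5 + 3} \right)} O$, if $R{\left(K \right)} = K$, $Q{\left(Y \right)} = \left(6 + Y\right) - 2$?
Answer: $- \frac{107}{4} \approx -26.75$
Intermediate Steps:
$Q{\left(Y \right)} = 4 + Y$
$O = -7$ ($O = -6 - \left(\left(6 - 8\right) + \left(4 - 1\right)\right) = -6 - \left(\left(6 - 8\right) + 3\right) = -6 - \left(-2 + 3\right) = -6 - 1 = -7$)
$-32 + R{\left(\frac{-5 - 1}{5 + 3} \right)} O = -32 + \frac{-5 - 1}{5 + 3} \left(-7\right) = -32 + - \frac{6}{8} \left(-7\right) = -32 + \left(-6\right) \frac{1}{8} \left(-7\right) = -32 - - \frac{21}{4} = -32 + \frac{21}{4} = - \frac{107}{4}$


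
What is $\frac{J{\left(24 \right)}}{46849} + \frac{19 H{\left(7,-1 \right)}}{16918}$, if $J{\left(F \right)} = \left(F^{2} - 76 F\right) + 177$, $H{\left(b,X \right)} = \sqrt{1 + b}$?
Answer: $- \frac{1071}{46849} + \frac{19 \sqrt{2}}{8459} \approx -0.019684$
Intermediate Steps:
$J{\left(F \right)} = 177 + F^{2} - 76 F$
$\frac{J{\left(24 \right)}}{46849} + \frac{19 H{\left(7,-1 \right)}}{16918} = \frac{177 + 24^{2} - 1824}{46849} + \frac{19 \sqrt{1 + 7}}{16918} = \left(177 + 576 - 1824\right) \frac{1}{46849} + 19 \sqrt{8} \cdot \frac{1}{16918} = \left(-1071\right) \frac{1}{46849} + 19 \cdot 2 \sqrt{2} \cdot \frac{1}{16918} = - \frac{1071}{46849} + 38 \sqrt{2} \cdot \frac{1}{16918} = - \frac{1071}{46849} + \frac{19 \sqrt{2}}{8459}$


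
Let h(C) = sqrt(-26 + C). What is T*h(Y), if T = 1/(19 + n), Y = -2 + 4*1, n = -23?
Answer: -I*sqrt(6)/2 ≈ -1.2247*I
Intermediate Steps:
Y = 2 (Y = -2 + 4 = 2)
T = -1/4 (T = 1/(19 - 23) = 1/(-4) = -1/4 ≈ -0.25000)
T*h(Y) = -sqrt(-26 + 2)/4 = -I*sqrt(6)/2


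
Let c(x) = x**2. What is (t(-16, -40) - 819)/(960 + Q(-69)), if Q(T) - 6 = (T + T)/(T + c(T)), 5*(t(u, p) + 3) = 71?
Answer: -137326/164215 ≈ -0.83626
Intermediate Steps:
t(u, p) = 56/5 (t(u, p) = -3 + (1/5)*71 = -3 + 71/5 = 56/5)
Q(T) = 6 + 2*T/(T + T**2) (Q(T) = 6 + (T + T)/(T + T**2) = 6 + (2*T)/(T + T**2) = 6 + 2*T/(T + T**2))
(t(-16, -40) - 819)/(960 + Q(-69)) = (56/5 - 819)/(960 + 2*(4 + 3*(-69))/(1 - 69)) = -4039/(5*(960 + 2*(4 - 207)/(-68))) = -4039/(5*(960 + 2*(-1/68)*(-203))) = -4039/(5*(960 + 203/34)) = -4039/(5*32843/34) = -4039/5*34/32843 = -137326/164215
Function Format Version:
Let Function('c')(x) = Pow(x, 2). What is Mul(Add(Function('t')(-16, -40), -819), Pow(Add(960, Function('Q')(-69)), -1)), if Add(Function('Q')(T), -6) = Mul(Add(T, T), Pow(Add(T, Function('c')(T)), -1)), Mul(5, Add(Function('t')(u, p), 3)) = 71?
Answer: Rational(-137326, 164215) ≈ -0.83626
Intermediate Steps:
Function('t')(u, p) = Rational(56, 5) (Function('t')(u, p) = Add(-3, Mul(Rational(1, 5), 71)) = Add(-3, Rational(71, 5)) = Rational(56, 5))
Function('Q')(T) = Add(6, Mul(2, T, Pow(Add(T, Pow(T, 2)), -1))) (Function('Q')(T) = Add(6, Mul(Add(T, T), Pow(Add(T, Pow(T, 2)), -1))) = Add(6, Mul(Mul(2, T), Pow(Add(T, Pow(T, 2)), -1))) = Add(6, Mul(2, T, Pow(Add(T, Pow(T, 2)), -1))))
Mul(Add(Function('t')(-16, -40), -819), Pow(Add(960, Function('Q')(-69)), -1)) = Mul(Add(Rational(56, 5), -819), Pow(Add(960, Mul(2, Pow(Add(1, -69), -1), Add(4, Mul(3, -69)))), -1)) = Mul(Rational(-4039, 5), Pow(Add(960, Mul(2, Pow(-68, -1), Add(4, -207))), -1)) = Mul(Rational(-4039, 5), Pow(Add(960, Mul(2, Rational(-1, 68), -203)), -1)) = Mul(Rational(-4039, 5), Pow(Add(960, Rational(203, 34)), -1)) = Mul(Rational(-4039, 5), Pow(Rational(32843, 34), -1)) = Mul(Rational(-4039, 5), Rational(34, 32843)) = Rational(-137326, 164215)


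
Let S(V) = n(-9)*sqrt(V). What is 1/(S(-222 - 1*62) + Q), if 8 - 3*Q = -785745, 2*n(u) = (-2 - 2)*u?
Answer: 2357259/617408605153 - 324*I*sqrt(71)/617408605153 ≈ 3.818e-6 - 4.4218e-9*I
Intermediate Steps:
n(u) = -2*u (n(u) = ((-2 - 2)*u)/2 = (-4*u)/2 = -2*u)
S(V) = 18*sqrt(V) (S(V) = (-2*(-9))*sqrt(V) = 18*sqrt(V))
Q = 785753/3 (Q = 8/3 - 1/3*(-785745) = 8/3 + 261915 = 785753/3 ≈ 2.6192e+5)
1/(S(-222 - 1*62) + Q) = 1/(18*sqrt(-222 - 1*62) + 785753/3) = 1/(18*sqrt(-222 - 62) + 785753/3) = 1/(18*sqrt(-284) + 785753/3) = 1/(18*(2*I*sqrt(71)) + 785753/3) = 1/(36*I*sqrt(71) + 785753/3) = 1/(785753/3 + 36*I*sqrt(71))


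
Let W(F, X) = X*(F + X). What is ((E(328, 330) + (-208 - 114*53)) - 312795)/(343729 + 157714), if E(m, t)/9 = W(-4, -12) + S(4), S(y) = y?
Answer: -317281/501443 ≈ -0.63274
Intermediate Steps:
E(m, t) = 1764 (E(m, t) = 9*(-12*(-4 - 12) + 4) = 9*(-12*(-16) + 4) = 9*(192 + 4) = 9*196 = 1764)
((E(328, 330) + (-208 - 114*53)) - 312795)/(343729 + 157714) = ((1764 + (-208 - 114*53)) - 312795)/(343729 + 157714) = ((1764 + (-208 - 6042)) - 312795)/501443 = ((1764 - 6250) - 312795)*(1/501443) = (-4486 - 312795)*(1/501443) = -317281*1/501443 = -317281/501443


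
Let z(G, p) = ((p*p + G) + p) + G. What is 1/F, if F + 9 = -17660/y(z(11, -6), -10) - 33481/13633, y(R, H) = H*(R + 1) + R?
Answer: 3258287/83052848 ≈ 0.039231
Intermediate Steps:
z(G, p) = p + p**2 + 2*G (z(G, p) = ((p**2 + G) + p) + G = ((G + p**2) + p) + G = (G + p + p**2) + G = p + p**2 + 2*G)
y(R, H) = R + H*(1 + R) (y(R, H) = H*(1 + R) + R = R + H*(1 + R))
F = 83052848/3258287 (F = -9 + (-17660/(-10 + (-6 + (-6)**2 + 2*11) - 10*(-6 + (-6)**2 + 2*11)) - 33481/13633) = -9 + (-17660/(-10 + (-6 + 36 + 22) - 10*(-6 + 36 + 22)) - 33481*1/13633) = -9 + (-17660/(-10 + 52 - 10*52) - 33481/13633) = -9 + (-17660/(-10 + 52 - 520) - 33481/13633) = -9 + (-17660/(-478) - 33481/13633) = -9 + (-17660*(-1/478) - 33481/13633) = -9 + (8830/239 - 33481/13633) = -9 + 112377431/3258287 = 83052848/3258287 ≈ 25.490)
1/F = 1/(83052848/3258287) = 3258287/83052848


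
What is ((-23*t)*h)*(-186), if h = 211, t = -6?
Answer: -5415948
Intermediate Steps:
((-23*t)*h)*(-186) = (-23*(-6)*211)*(-186) = (138*211)*(-186) = 29118*(-186) = -5415948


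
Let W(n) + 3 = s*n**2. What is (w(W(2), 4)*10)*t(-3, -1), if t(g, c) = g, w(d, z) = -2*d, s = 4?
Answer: 780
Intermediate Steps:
W(n) = -3 + 4*n**2
(w(W(2), 4)*10)*t(-3, -1) = (-2*(-3 + 4*2**2)*10)*(-3) = (-2*(-3 + 4*4)*10)*(-3) = (-2*(-3 + 16)*10)*(-3) = (-2*13*10)*(-3) = -26*10*(-3) = -260*(-3) = 780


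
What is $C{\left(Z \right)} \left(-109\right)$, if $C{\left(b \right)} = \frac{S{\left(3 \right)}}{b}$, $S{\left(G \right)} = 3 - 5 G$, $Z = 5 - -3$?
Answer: $\frac{327}{2} \approx 163.5$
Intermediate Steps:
$Z = 8$ ($Z = 5 + 3 = 8$)
$C{\left(b \right)} = - \frac{12}{b}$ ($C{\left(b \right)} = \frac{3 - 15}{b} = - \frac{12}{b}$)
$C{\left(Z \right)} \left(-109\right) = - \frac{12}{8} \left(-109\right) = \left(-12\right) \frac{1}{8} \left(-109\right) = \left(- \frac{3}{2}\right) \left(-109\right) = \frac{327}{2}$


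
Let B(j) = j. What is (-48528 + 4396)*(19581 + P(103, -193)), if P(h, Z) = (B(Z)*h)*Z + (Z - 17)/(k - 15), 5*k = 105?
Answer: -170181509476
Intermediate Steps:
k = 21 (k = (⅕)*105 = 21)
P(h, Z) = -17/6 + Z/6 + h*Z² (P(h, Z) = (Z*h)*Z + (Z - 17)/(21 - 15) = h*Z² + (-17 + Z)/6 = h*Z² + (-17 + Z)*(⅙) = h*Z² + (-17/6 + Z/6) = -17/6 + Z/6 + h*Z²)
(-48528 + 4396)*(19581 + P(103, -193)) = (-48528 + 4396)*(19581 + (-17/6 + (⅙)*(-193) + 103*(-193)²)) = -44132*(19581 + (-17/6 - 193/6 + 103*37249)) = -44132*(19581 + (-17/6 - 193/6 + 3836647)) = -44132*(19581 + 3836612) = -44132*3856193 = -170181509476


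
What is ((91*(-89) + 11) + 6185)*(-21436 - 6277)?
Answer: 52737839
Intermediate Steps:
((91*(-89) + 11) + 6185)*(-21436 - 6277) = ((-8099 + 11) + 6185)*(-27713) = (-8088 + 6185)*(-27713) = -1903*(-27713) = 52737839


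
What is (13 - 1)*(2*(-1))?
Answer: -24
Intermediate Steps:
(13 - 1)*(2*(-1)) = 12*(-2) = -24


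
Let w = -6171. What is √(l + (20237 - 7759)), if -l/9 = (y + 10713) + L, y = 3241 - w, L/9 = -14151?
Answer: 4*√61099 ≈ 988.73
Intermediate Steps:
L = -127359 (L = 9*(-14151) = -127359)
y = 9412 (y = 3241 - 1*(-6171) = 3241 + 6171 = 9412)
l = 965106 (l = -9*((9412 + 10713) - 127359) = -9*(20125 - 127359) = -9*(-107234) = 965106)
√(l + (20237 - 7759)) = √(965106 + (20237 - 7759)) = √(965106 + 12478) = √977584 = 4*√61099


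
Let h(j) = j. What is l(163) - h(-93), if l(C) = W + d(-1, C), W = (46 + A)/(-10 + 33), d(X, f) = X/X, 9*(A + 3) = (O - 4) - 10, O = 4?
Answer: 19835/207 ≈ 95.821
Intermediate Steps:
A = -37/9 (A = -3 + ((4 - 4) - 10)/9 = -3 + (0 - 10)/9 = -3 + (1/9)*(-10) = -3 - 10/9 = -37/9 ≈ -4.1111)
d(X, f) = 1
W = 377/207 (W = (46 - 37/9)/(-10 + 33) = (377/9)/23 = (377/9)*(1/23) = 377/207 ≈ 1.8213)
l(C) = 584/207 (l(C) = 377/207 + 1 = 584/207)
l(163) - h(-93) = 584/207 - 1*(-93) = 584/207 + 93 = 19835/207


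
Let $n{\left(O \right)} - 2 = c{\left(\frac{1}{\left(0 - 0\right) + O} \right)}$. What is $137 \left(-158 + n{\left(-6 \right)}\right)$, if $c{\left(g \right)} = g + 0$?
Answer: $- \frac{128369}{6} \approx -21395.0$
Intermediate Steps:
$c{\left(g \right)} = g$
$n{\left(O \right)} = 2 + \frac{1}{O}$ ($n{\left(O \right)} = 2 + \frac{1}{\left(0 - 0\right) + O} = 2 + \frac{1}{\left(0 + 0\right) + O} = 2 + \frac{1}{0 + O} = 2 + \frac{1}{O}$)
$137 \left(-158 + n{\left(-6 \right)}\right) = 137 \left(-158 + \left(2 + \frac{1}{-6}\right)\right) = 137 \left(-158 + \left(2 - \frac{1}{6}\right)\right) = 137 \left(-158 + \frac{11}{6}\right) = 137 \left(- \frac{937}{6}\right) = - \frac{128369}{6}$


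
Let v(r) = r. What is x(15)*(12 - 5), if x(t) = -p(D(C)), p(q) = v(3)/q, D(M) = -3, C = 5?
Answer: 7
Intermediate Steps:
p(q) = 3/q
x(t) = 1 (x(t) = -3/(-3) = -3*(-1)/3 = -1*(-1) = 1)
x(15)*(12 - 5) = 1*(12 - 5) = 1*7 = 7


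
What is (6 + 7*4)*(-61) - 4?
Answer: -2078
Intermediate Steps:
(6 + 7*4)*(-61) - 4 = (6 + 28)*(-61) - 4 = 34*(-61) - 4 = -2074 - 4 = -2078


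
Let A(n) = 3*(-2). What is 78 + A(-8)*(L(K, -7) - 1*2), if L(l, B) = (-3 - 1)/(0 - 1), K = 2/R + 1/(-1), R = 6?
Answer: 66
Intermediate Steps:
K = -⅔ (K = 2/6 + 1/(-1) = 2*(⅙) + 1*(-1) = ⅓ - 1 = -⅔ ≈ -0.66667)
L(l, B) = 4 (L(l, B) = -4/(-1) = -4*(-1) = 4)
A(n) = -6
78 + A(-8)*(L(K, -7) - 1*2) = 78 - 6*(4 - 1*2) = 78 - 6*(4 - 2) = 78 - 6*2 = 78 - 12 = 66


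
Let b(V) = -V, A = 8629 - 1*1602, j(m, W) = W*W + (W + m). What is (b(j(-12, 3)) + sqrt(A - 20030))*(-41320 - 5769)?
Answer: -47089*I*sqrt(13003) ≈ -5.3696e+6*I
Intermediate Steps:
j(m, W) = W + m + W**2 (j(m, W) = W**2 + (W + m) = W + m + W**2)
A = 7027 (A = 8629 - 1602 = 7027)
(b(j(-12, 3)) + sqrt(A - 20030))*(-41320 - 5769) = (-(3 - 12 + 3**2) + sqrt(7027 - 20030))*(-41320 - 5769) = (-(3 - 12 + 9) + sqrt(-13003))*(-47089) = (-1*0 + I*sqrt(13003))*(-47089) = (0 + I*sqrt(13003))*(-47089) = (I*sqrt(13003))*(-47089) = -47089*I*sqrt(13003)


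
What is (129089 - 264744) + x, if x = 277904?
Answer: 142249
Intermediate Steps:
(129089 - 264744) + x = (129089 - 264744) + 277904 = -135655 + 277904 = 142249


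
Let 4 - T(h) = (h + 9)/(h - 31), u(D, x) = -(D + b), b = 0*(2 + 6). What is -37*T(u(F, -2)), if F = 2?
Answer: -5143/33 ≈ -155.85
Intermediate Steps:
b = 0 (b = 0*8 = 0)
u(D, x) = -D (u(D, x) = -(D + 0) = -D)
T(h) = 4 - (9 + h)/(-31 + h) (T(h) = 4 - (h + 9)/(h - 31) = 4 - (9 + h)/(-31 + h))
-37*T(u(F, -2)) = -37*(-133 + 3*(-1*2))/(-31 - 1*2) = -37*(-133 + 3*(-2))/(-31 - 2) = -37*(-133 - 6)/(-33) = -(-37)*(-139)/33 = -37*139/33 = -5143/33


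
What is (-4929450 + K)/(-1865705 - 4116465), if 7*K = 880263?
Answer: 33625887/41875190 ≈ 0.80300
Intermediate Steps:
K = 880263/7 (K = (⅐)*880263 = 880263/7 ≈ 1.2575e+5)
(-4929450 + K)/(-1865705 - 4116465) = (-4929450 + 880263/7)/(-1865705 - 4116465) = -33625887/7/(-5982170) = -33625887/7*(-1/5982170) = 33625887/41875190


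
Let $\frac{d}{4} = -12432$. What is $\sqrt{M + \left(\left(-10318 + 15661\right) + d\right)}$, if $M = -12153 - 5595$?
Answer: $i \sqrt{62133} \approx 249.26 i$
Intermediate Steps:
$d = -49728$ ($d = 4 \left(-12432\right) = -49728$)
$M = -17748$
$\sqrt{M + \left(\left(-10318 + 15661\right) + d\right)} = \sqrt{-17748 + \left(\left(-10318 + 15661\right) - 49728\right)} = \sqrt{-17748 + \left(5343 - 49728\right)} = \sqrt{-17748 - 44385} = \sqrt{-62133} = i \sqrt{62133}$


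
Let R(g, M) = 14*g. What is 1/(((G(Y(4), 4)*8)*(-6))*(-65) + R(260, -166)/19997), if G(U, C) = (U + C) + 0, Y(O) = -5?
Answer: -19997/62387000 ≈ -0.00032053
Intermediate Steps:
G(U, C) = C + U (G(U, C) = (C + U) + 0 = C + U)
1/(((G(Y(4), 4)*8)*(-6))*(-65) + R(260, -166)/19997) = 1/((((4 - 5)*8)*(-6))*(-65) + (14*260)/19997) = 1/((-1*8*(-6))*(-65) + 3640*(1/19997)) = 1/(-8*(-6)*(-65) + 3640/19997) = 1/(48*(-65) + 3640/19997) = 1/(-3120 + 3640/19997) = 1/(-62387000/19997) = -19997/62387000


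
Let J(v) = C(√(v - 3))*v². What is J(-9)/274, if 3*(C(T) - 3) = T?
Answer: 243/274 + 27*I*√3/137 ≈ 0.88686 + 0.34135*I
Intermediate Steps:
C(T) = 3 + T/3
J(v) = v²*(3 + √(-3 + v)/3) (J(v) = (3 + √(v - 3)/3)*v² = (3 + √(-3 + v)/3)*v² = v²*(3 + √(-3 + v)/3))
J(-9)/274 = ((⅓)*(-9)²*(9 + √(-3 - 9)))/274 = ((⅓)*81*(9 + √(-12)))*(1/274) = ((⅓)*81*(9 + 2*I*√3))*(1/274) = (243 + 54*I*√3)*(1/274) = 243/274 + 27*I*√3/137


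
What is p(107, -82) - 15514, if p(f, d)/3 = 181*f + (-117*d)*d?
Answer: -2317537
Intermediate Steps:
p(f, d) = -351*d**2 + 543*f (p(f, d) = 3*(181*f + (-117*d)*d) = 3*(181*f - 117*d**2) = 3*(-117*d**2 + 181*f) = -351*d**2 + 543*f)
p(107, -82) - 15514 = (-351*(-82)**2 + 543*107) - 15514 = (-351*6724 + 58101) - 15514 = (-2360124 + 58101) - 15514 = -2302023 - 15514 = -2317537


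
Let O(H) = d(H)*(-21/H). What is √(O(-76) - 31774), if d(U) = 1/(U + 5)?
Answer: 5*I*√9251578249/2698 ≈ 178.25*I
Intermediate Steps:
d(U) = 1/(5 + U)
O(H) = -21/(H*(5 + H)) (O(H) = (-21/H)/(5 + H) = -21/(H*(5 + H)))
√(O(-76) - 31774) = √(-21/(-76*(5 - 76)) - 31774) = √(-21*(-1/76)/(-71) - 31774) = √(-21*(-1/76)*(-1/71) - 31774) = √(-21/5396 - 31774) = √(-171452525/5396) = 5*I*√9251578249/2698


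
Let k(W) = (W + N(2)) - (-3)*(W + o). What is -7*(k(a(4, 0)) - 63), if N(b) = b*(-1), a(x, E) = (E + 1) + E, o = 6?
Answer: 301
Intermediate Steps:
a(x, E) = 1 + 2*E (a(x, E) = (1 + E) + E = 1 + 2*E)
N(b) = -b
k(W) = 16 + 4*W (k(W) = (W - 1*2) - (-3)*(W + 6) = (W - 2) - (-3)*(6 + W) = (-2 + W) - (-18 - 3*W) = (-2 + W) + (18 + 3*W) = 16 + 4*W)
-7*(k(a(4, 0)) - 63) = -7*((16 + 4*(1 + 2*0)) - 63) = -7*((16 + 4*(1 + 0)) - 63) = -7*((16 + 4*1) - 63) = -7*((16 + 4) - 63) = -7*(20 - 63) = -7*(-43) = 301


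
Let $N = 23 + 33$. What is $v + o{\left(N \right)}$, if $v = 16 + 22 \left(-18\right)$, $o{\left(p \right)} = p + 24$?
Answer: $-300$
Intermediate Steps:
$N = 56$
$o{\left(p \right)} = 24 + p$
$v = -380$ ($v = 16 - 396 = -380$)
$v + o{\left(N \right)} = -380 + \left(24 + 56\right) = -380 + 80 = -300$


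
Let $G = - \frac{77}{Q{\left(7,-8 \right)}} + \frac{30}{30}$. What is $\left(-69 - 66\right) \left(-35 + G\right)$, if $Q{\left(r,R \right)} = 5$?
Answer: $6669$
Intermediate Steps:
$G = - \frac{72}{5}$ ($G = - \frac{77}{5} + \frac{30}{30} = \left(-77\right) \frac{1}{5} + 30 \cdot \frac{1}{30} = - \frac{77}{5} + 1 = - \frac{72}{5} \approx -14.4$)
$\left(-69 - 66\right) \left(-35 + G\right) = \left(-69 - 66\right) \left(-35 - \frac{72}{5}\right) = \left(-69 - 66\right) \left(- \frac{247}{5}\right) = \left(-135\right) \left(- \frac{247}{5}\right) = 6669$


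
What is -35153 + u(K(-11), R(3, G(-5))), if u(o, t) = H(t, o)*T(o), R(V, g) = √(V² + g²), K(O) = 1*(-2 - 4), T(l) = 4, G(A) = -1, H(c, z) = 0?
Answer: -35153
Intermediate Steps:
K(O) = -6 (K(O) = 1*(-6) = -6)
u(o, t) = 0 (u(o, t) = 0*4 = 0)
-35153 + u(K(-11), R(3, G(-5))) = -35153 + 0 = -35153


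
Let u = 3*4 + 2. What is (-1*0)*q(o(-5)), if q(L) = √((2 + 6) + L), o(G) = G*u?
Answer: 0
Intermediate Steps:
u = 14 (u = 12 + 2 = 14)
o(G) = 14*G (o(G) = G*14 = 14*G)
q(L) = √(8 + L)
(-1*0)*q(o(-5)) = (-1*0)*√(8 + 14*(-5)) = 0*√(8 - 70) = 0*√(-62) = 0*(I*√62) = 0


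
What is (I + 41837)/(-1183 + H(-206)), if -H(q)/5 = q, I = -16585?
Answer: -25252/153 ≈ -165.05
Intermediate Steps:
H(q) = -5*q
(I + 41837)/(-1183 + H(-206)) = (-16585 + 41837)/(-1183 - 5*(-206)) = 25252/(-1183 + 1030) = 25252/(-153) = 25252*(-1/153) = -25252/153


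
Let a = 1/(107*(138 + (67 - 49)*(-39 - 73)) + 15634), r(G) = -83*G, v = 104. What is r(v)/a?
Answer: 1599613184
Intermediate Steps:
a = -1/185312 (a = 1/(107*(138 + 18*(-112)) + 15634) = 1/(107*(138 - 2016) + 15634) = 1/(107*(-1878) + 15634) = 1/(-200946 + 15634) = 1/(-185312) = -1/185312 ≈ -5.3963e-6)
r(v)/a = (-83*104)/(-1/185312) = -8632*(-185312) = 1599613184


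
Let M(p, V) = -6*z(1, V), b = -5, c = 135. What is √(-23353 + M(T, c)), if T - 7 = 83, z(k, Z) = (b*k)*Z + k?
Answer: I*√19309 ≈ 138.96*I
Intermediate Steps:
z(k, Z) = k - 5*Z*k (z(k, Z) = (-5*k)*Z + k = -5*Z*k + k = k - 5*Z*k)
T = 90 (T = 7 + 83 = 90)
M(p, V) = -6 + 30*V (M(p, V) = -6*(1 - 5*V) = -6 + 30*V)
√(-23353 + M(T, c)) = √(-23353 + (-6 + 30*135)) = √(-23353 + (-6 + 4050)) = √(-23353 + 4044) = √(-19309) = I*√19309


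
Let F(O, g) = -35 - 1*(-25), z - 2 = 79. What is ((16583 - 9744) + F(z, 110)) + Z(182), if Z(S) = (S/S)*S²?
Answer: 39953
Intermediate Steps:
z = 81 (z = 2 + 79 = 81)
Z(S) = S² (Z(S) = 1*S² = S²)
F(O, g) = -10 (F(O, g) = -35 + 25 = -10)
((16583 - 9744) + F(z, 110)) + Z(182) = ((16583 - 9744) - 10) + 182² = (6839 - 10) + 33124 = 6829 + 33124 = 39953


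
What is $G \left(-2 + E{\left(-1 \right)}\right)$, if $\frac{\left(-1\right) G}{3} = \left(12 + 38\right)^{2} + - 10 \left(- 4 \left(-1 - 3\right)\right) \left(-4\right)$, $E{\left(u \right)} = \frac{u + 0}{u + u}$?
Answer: $14130$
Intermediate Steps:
$E{\left(u \right)} = \frac{1}{2}$ ($E{\left(u \right)} = \frac{u}{2 u} = u \frac{1}{2 u} = \frac{1}{2}$)
$G = -9420$ ($G = - 3 \left(\left(12 + 38\right)^{2} + - 10 \left(- 4 \left(-1 - 3\right)\right) \left(-4\right)\right) = - 3 \left(50^{2} + - 10 \left(\left(-4\right) \left(-4\right)\right) \left(-4\right)\right) = - 3 \left(2500 + \left(-10\right) 16 \left(-4\right)\right) = - 3 \left(2500 - -640\right) = - 3 \left(2500 + 640\right) = \left(-3\right) 3140 = -9420$)
$G \left(-2 + E{\left(-1 \right)}\right) = - 9420 \left(-2 + \frac{1}{2}\right) = \left(-9420\right) \left(- \frac{3}{2}\right) = 14130$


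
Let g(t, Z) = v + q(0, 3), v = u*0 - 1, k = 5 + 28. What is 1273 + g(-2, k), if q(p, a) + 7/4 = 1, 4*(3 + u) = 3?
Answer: 5085/4 ≈ 1271.3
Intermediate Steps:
u = -9/4 (u = -3 + (¼)*3 = -3 + ¾ = -9/4 ≈ -2.2500)
k = 33
q(p, a) = -¾ (q(p, a) = -7/4 + 1 = -¾)
v = -1 (v = -9/4*0 - 1 = 0 - 1 = -1)
g(t, Z) = -7/4 (g(t, Z) = -1 - ¾ = -7/4)
1273 + g(-2, k) = 1273 - 7/4 = 5085/4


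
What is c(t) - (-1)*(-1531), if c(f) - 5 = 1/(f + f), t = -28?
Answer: -85457/56 ≈ -1526.0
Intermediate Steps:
c(f) = 5 + 1/(2*f) (c(f) = 5 + 1/(f + f) = 5 + 1/(2*f))
c(t) - (-1)*(-1531) = (5 + (½)/(-28)) - (-1)*(-1531) = (5 + (½)*(-1/28)) - 1*1531 = (5 - 1/56) - 1531 = 279/56 - 1531 = -85457/56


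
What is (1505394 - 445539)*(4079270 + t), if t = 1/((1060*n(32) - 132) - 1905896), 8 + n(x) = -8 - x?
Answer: 8460563963354451945/1956908 ≈ 4.3234e+12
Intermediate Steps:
n(x) = -16 - x (n(x) = -8 + (-8 - x) = -16 - x)
t = -1/1956908 (t = 1/((1060*(-16 - 1*32) - 132) - 1905896) = 1/((1060*(-16 - 32) - 132) - 1905896) = 1/((1060*(-48) - 132) - 1905896) = 1/((-50880 - 132) - 1905896) = 1/(-51012 - 1905896) = 1/(-1956908) = -1/1956908 ≈ -5.1101e-7)
(1505394 - 445539)*(4079270 + t) = (1505394 - 445539)*(4079270 - 1/1956908) = 1059855*(7982756097159/1956908) = 8460563963354451945/1956908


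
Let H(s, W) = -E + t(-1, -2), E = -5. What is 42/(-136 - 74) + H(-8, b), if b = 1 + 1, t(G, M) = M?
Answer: 14/5 ≈ 2.8000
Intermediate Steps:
b = 2
H(s, W) = 3 (H(s, W) = -1*(-5) - 2 = 5 - 2 = 3)
42/(-136 - 74) + H(-8, b) = 42/(-136 - 74) + 3 = 42/(-210) + 3 = -1/210*42 + 3 = -1/5 + 3 = 14/5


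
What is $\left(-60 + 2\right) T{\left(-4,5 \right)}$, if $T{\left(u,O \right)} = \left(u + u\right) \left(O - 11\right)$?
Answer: $-2784$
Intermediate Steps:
$T{\left(u,O \right)} = 2 u \left(-11 + O\right)$
$\left(-60 + 2\right) T{\left(-4,5 \right)} = \left(-60 + 2\right) 2 \left(-4\right) \left(-11 + 5\right) = - 58 \cdot 2 \left(-4\right) \left(-6\right) = \left(-58\right) 48 = -2784$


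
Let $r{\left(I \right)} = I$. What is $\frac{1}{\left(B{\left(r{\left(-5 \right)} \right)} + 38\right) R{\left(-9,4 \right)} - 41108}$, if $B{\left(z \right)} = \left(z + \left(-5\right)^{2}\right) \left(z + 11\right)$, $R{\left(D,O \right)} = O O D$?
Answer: $- \frac{1}{63860} \approx -1.5659 \cdot 10^{-5}$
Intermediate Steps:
$R{\left(D,O \right)} = D O^{2}$ ($R{\left(D,O \right)} = O^{2} D = D O^{2}$)
$B{\left(z \right)} = \left(11 + z\right) \left(25 + z\right)$ ($B{\left(z \right)} = \left(z + 25\right) \left(11 + z\right) = \left(25 + z\right) \left(11 + z\right) = \left(11 + z\right) \left(25 + z\right)$)
$\frac{1}{\left(B{\left(r{\left(-5 \right)} \right)} + 38\right) R{\left(-9,4 \right)} - 41108} = \frac{1}{\left(\left(275 + \left(-5\right)^{2} + 36 \left(-5\right)\right) + 38\right) \left(- 9 \cdot 4^{2}\right) - 41108} = \frac{1}{\left(\left(275 + 25 - 180\right) + 38\right) \left(\left(-9\right) 16\right) - 41108} = \frac{1}{\left(120 + 38\right) \left(-144\right) - 41108} = \frac{1}{158 \left(-144\right) - 41108} = \frac{1}{-22752 - 41108} = \frac{1}{-63860} = - \frac{1}{63860}$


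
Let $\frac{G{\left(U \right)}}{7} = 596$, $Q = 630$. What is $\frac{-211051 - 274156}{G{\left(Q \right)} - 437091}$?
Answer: $\frac{485207}{432919} \approx 1.1208$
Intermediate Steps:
$G{\left(U \right)} = 4172$ ($G{\left(U \right)} = 7 \cdot 596 = 4172$)
$\frac{-211051 - 274156}{G{\left(Q \right)} - 437091} = \frac{-211051 - 274156}{4172 - 437091} = - \frac{485207}{-432919} = \left(-485207\right) \left(- \frac{1}{432919}\right) = \frac{485207}{432919}$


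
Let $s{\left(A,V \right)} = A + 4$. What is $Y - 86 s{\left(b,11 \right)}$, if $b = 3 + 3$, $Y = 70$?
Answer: $-790$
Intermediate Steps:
$b = 6$
$s{\left(A,V \right)} = 4 + A$
$Y - 86 s{\left(b,11 \right)} = 70 - 86 \left(4 + 6\right) = 70 - 860 = -790$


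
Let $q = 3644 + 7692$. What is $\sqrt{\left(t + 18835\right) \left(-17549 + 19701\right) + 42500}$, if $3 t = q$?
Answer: $\frac{14 \sqrt{2236551}}{3} \approx 6979.0$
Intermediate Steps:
$q = 11336$
$t = \frac{11336}{3}$ ($t = \frac{1}{3} \cdot 11336 = \frac{11336}{3} \approx 3778.7$)
$\sqrt{\left(t + 18835\right) \left(-17549 + 19701\right) + 42500} = \sqrt{\left(\frac{11336}{3} + 18835\right) \left(-17549 + 19701\right) + 42500} = \sqrt{\frac{67841}{3} \cdot 2152 + 42500} = \sqrt{\frac{145993832}{3} + 42500} = \sqrt{\frac{146121332}{3}} = \frac{14 \sqrt{2236551}}{3}$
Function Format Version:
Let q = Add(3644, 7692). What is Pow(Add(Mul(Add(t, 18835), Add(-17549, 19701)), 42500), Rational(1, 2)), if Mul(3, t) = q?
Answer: Mul(Rational(14, 3), Pow(2236551, Rational(1, 2))) ≈ 6979.0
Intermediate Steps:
q = 11336
t = Rational(11336, 3) (t = Mul(Rational(1, 3), 11336) = Rational(11336, 3) ≈ 3778.7)
Pow(Add(Mul(Add(t, 18835), Add(-17549, 19701)), 42500), Rational(1, 2)) = Pow(Add(Mul(Add(Rational(11336, 3), 18835), Add(-17549, 19701)), 42500), Rational(1, 2)) = Pow(Add(Mul(Rational(67841, 3), 2152), 42500), Rational(1, 2)) = Pow(Add(Rational(145993832, 3), 42500), Rational(1, 2)) = Pow(Rational(146121332, 3), Rational(1, 2)) = Mul(Rational(14, 3), Pow(2236551, Rational(1, 2)))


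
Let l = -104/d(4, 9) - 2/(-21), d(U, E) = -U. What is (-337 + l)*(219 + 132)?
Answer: -763893/7 ≈ -1.0913e+5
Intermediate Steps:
l = 548/21 (l = -104/((-1*4)) - 2/(-21) = -104/(-4) - 2*(-1/21) = -104*(-1/4) + 2/21 = 26 + 2/21 = 548/21 ≈ 26.095)
(-337 + l)*(219 + 132) = (-337 + 548/21)*(219 + 132) = -6529/21*351 = -763893/7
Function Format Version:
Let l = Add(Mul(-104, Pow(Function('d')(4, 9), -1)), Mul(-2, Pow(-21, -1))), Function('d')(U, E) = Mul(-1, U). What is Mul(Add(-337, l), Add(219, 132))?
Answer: Rational(-763893, 7) ≈ -1.0913e+5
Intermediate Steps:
l = Rational(548, 21) (l = Add(Mul(-104, Pow(Mul(-1, 4), -1)), Mul(-2, Pow(-21, -1))) = Add(Mul(-104, Pow(-4, -1)), Mul(-2, Rational(-1, 21))) = Add(Mul(-104, Rational(-1, 4)), Rational(2, 21)) = Add(26, Rational(2, 21)) = Rational(548, 21) ≈ 26.095)
Mul(Add(-337, l), Add(219, 132)) = Mul(Add(-337, Rational(548, 21)), Add(219, 132)) = Mul(Rational(-6529, 21), 351) = Rational(-763893, 7)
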